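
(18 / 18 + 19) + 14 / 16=167 / 8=20.88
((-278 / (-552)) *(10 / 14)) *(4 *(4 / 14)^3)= 5560 / 165669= 0.03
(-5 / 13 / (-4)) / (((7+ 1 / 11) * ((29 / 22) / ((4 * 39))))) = 605 / 377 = 1.60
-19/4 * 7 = -133/4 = -33.25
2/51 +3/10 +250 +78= 167453/510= 328.34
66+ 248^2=61570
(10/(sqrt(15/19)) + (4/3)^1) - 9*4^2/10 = -196/15 + 2*sqrt(285)/3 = -1.81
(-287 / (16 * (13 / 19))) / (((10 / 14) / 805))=-6145531 / 208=-29545.82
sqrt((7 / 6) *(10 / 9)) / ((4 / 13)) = 13 *sqrt(105) / 36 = 3.70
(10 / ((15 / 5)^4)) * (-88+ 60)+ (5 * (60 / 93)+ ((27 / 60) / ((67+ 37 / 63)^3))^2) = -1382680784901126518667617281 / 5986054225721828217867033600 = -0.23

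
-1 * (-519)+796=1315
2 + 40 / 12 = 5.33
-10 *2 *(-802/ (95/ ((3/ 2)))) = 4812/ 19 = 253.26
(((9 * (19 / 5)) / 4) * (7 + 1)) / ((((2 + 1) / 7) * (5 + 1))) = 133 / 5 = 26.60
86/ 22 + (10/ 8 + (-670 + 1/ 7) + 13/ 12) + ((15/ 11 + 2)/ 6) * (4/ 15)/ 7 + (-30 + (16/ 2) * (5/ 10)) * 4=-2659711/ 3465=-767.59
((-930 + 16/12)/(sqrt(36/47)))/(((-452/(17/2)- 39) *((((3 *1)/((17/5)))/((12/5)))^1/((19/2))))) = 15297926 *sqrt(47)/352575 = 297.46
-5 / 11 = -0.45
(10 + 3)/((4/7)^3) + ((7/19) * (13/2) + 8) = 97361/1216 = 80.07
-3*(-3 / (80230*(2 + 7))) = 1 / 80230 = 0.00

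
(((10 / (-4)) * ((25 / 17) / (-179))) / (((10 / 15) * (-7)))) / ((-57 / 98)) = 875 / 115634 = 0.01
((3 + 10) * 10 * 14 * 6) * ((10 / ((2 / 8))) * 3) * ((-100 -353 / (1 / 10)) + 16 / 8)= -4754131200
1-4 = -3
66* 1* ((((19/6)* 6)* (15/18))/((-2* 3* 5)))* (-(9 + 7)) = 557.33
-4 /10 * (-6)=12 /5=2.40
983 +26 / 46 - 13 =22323 / 23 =970.57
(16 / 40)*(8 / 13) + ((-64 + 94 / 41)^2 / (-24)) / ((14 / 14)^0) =-103853249 / 655590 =-158.41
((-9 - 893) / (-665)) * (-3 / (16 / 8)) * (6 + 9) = -4059 / 133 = -30.52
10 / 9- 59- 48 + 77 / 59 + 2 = -54472 / 531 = -102.58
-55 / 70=-11 / 14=-0.79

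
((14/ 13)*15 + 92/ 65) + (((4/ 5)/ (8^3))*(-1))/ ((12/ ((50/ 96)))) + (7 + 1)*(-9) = -54.43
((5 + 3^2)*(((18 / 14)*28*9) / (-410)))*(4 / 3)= -14.75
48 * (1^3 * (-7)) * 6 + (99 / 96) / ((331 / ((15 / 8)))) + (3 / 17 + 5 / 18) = -26130684841 / 12964608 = -2015.54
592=592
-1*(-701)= 701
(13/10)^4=28561/10000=2.86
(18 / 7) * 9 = 162 / 7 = 23.14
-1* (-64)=64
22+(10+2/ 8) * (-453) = -18485/ 4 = -4621.25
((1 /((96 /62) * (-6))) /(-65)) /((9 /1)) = 31 /168480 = 0.00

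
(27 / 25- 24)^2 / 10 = 328329 / 6250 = 52.53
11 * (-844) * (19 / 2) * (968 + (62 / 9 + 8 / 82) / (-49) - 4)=-1537071174188 / 18081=-85010296.68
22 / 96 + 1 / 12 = 5 / 16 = 0.31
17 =17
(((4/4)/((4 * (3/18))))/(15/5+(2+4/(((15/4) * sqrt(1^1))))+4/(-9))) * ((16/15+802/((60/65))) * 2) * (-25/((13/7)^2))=-287719425/85514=-3364.59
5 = 5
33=33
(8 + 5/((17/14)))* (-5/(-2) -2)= 103/17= 6.06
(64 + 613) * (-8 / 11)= -492.36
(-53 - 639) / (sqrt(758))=-346 * sqrt(758) / 379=-25.13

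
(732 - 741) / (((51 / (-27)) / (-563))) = -45603 / 17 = -2682.53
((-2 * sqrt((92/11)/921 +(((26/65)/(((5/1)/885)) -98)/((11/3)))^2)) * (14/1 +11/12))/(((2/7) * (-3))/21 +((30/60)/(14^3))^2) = 5391147776 * sqrt(35306222781)/186812246115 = 5422.52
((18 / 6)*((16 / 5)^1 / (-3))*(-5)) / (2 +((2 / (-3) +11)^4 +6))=1296 / 924169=0.00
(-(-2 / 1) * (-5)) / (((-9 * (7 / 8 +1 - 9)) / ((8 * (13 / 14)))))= -4160 / 3591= -1.16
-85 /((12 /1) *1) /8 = -85 /96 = -0.89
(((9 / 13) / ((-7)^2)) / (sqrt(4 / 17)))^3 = 12393 * sqrt(17) / 2067798824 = 0.00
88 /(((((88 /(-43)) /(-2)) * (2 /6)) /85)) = 21930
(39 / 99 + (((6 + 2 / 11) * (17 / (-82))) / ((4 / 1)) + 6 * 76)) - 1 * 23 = 1171897 / 2706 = 433.07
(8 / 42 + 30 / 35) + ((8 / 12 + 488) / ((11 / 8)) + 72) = 428.44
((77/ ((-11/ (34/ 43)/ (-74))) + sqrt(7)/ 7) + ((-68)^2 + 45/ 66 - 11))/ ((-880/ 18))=-42768063/ 416240 - 9* sqrt(7)/ 3080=-102.76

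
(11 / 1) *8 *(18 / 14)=792 / 7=113.14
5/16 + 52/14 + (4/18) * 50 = 15259/1008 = 15.14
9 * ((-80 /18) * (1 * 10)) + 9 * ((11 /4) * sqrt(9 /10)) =-400 + 297 * sqrt(10) /40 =-376.52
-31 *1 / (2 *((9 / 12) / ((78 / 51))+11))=-1.35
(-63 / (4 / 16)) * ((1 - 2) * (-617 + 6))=-153972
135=135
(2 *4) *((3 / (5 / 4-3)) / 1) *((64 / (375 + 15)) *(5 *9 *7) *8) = -5671.38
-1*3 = -3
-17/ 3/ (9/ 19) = -323/ 27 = -11.96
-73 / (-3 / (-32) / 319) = -745184 / 3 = -248394.67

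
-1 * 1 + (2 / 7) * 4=1 / 7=0.14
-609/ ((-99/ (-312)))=-21112/ 11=-1919.27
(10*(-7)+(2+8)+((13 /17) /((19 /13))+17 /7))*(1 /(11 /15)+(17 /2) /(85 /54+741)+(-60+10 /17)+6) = 4575458628884 /1541285263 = 2968.60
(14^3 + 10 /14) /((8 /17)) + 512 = 355293 /56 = 6344.52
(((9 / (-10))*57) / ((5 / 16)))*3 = -12312 / 25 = -492.48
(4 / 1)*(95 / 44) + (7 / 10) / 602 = 81711 / 9460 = 8.64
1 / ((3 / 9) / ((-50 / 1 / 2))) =-75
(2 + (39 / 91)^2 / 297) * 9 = 9705 / 539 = 18.01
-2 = -2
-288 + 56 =-232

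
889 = 889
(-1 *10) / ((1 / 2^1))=-20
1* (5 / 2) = 5 / 2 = 2.50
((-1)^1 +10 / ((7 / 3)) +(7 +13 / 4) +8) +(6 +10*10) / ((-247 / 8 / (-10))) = 386381 / 6916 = 55.87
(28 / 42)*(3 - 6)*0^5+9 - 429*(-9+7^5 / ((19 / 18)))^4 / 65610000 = -874330959064896285 / 2085136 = -419316034572.76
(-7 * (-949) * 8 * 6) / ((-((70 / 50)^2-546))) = 1138800 / 1943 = 586.10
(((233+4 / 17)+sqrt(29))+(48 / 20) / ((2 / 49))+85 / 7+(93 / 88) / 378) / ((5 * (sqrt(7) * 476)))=sqrt(7) * (942480 * sqrt(29)+286684459) / 15701716800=0.05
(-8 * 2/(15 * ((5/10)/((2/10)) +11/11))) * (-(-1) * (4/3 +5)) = -608/315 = -1.93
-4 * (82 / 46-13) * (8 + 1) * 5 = 46440 / 23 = 2019.13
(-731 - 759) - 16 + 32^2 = -482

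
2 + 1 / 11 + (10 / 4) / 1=101 / 22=4.59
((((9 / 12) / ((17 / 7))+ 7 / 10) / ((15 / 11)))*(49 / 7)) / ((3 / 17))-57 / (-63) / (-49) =9053273 / 308700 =29.33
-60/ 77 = -0.78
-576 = -576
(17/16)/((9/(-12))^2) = 17/9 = 1.89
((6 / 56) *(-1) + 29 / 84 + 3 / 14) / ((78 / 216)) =114 / 91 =1.25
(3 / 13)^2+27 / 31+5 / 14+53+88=10435769 / 73346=142.28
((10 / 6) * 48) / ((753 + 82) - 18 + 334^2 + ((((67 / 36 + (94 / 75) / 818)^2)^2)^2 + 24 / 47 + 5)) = 1267401989438540154207913124901600000000000000000 / 1782654768352858951822018111425825231475261656625007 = 0.00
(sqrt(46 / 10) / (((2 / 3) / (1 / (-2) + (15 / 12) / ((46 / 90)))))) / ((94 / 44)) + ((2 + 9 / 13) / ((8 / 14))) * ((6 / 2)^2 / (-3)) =-735 / 52 + 5907 * sqrt(115) / 21620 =-11.20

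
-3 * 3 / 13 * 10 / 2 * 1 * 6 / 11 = -270 / 143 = -1.89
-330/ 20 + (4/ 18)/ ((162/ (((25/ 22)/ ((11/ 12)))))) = -970199/ 58806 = -16.50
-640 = -640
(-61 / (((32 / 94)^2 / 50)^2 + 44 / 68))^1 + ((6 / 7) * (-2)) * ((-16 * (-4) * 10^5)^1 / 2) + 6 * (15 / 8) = -5485797.31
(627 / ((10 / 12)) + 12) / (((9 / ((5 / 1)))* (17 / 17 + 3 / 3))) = 212.33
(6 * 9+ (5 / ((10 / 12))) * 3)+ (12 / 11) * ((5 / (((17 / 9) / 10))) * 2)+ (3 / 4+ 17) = 110333 / 748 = 147.50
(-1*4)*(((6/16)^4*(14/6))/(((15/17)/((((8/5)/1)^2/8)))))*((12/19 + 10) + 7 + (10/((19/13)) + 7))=-2.11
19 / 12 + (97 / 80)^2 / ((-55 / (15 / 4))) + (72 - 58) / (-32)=883319 / 844800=1.05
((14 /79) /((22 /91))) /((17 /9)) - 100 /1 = -1471567 /14773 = -99.61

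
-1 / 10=-0.10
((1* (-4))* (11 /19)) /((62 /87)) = -1914 /589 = -3.25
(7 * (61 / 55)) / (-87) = -427 / 4785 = -0.09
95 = 95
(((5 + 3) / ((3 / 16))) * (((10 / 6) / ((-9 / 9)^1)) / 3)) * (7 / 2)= -2240 / 27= -82.96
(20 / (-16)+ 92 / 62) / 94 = 0.00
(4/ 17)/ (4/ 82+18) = 41/ 3145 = 0.01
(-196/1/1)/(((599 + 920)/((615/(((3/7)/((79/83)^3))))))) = -159.66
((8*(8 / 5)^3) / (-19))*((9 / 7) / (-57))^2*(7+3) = -73728 / 8402275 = -0.01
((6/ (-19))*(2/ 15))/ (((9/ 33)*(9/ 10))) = -88/ 513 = -0.17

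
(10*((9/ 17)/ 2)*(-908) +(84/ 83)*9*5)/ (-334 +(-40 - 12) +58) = 415890/ 57851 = 7.19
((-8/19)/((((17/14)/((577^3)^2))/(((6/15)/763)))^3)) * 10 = -51459385221103352384491929621646673563243789586400256/3022176801575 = -17027258363668671026034540000000000000000.00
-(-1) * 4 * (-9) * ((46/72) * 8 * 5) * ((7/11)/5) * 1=-1288/11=-117.09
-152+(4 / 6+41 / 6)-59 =-407 / 2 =-203.50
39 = 39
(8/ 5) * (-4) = -32/ 5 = -6.40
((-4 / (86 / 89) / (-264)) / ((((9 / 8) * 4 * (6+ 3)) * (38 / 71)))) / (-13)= -6319 / 113559732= -0.00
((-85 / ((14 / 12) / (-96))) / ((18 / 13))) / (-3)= -35360 / 21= -1683.81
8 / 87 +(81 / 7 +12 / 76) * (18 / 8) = 306434 / 11571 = 26.48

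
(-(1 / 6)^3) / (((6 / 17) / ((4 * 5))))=-85 / 324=-0.26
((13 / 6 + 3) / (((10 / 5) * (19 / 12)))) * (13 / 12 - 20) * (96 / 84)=-14074 / 399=-35.27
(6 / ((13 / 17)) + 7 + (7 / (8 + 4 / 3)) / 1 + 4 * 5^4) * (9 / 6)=392433 / 104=3773.39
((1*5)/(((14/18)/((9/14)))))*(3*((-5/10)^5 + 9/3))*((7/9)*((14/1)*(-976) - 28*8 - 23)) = -178408575/448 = -398233.43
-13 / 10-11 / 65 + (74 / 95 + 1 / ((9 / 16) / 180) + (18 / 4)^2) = 339.56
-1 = -1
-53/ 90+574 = 51607/ 90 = 573.41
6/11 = 0.55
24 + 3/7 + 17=290/7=41.43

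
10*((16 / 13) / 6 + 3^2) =3590 / 39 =92.05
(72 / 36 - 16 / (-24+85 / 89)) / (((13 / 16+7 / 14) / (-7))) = -14.37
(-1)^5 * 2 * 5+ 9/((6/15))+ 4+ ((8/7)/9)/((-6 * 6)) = 18707/1134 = 16.50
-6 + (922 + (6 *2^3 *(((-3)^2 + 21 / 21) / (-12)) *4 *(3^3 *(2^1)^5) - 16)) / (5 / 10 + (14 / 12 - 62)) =2270.25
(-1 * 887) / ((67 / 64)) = -847.28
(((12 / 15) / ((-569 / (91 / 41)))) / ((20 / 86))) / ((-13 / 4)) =2408 / 583225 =0.00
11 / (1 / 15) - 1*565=-400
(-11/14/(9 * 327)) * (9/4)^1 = -11/18312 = -0.00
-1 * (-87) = 87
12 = 12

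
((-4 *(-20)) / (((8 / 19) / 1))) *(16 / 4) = 760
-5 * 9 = -45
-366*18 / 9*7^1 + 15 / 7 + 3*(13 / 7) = -5116.29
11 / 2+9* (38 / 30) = 169 / 10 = 16.90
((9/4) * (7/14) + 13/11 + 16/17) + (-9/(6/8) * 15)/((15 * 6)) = 1867/1496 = 1.25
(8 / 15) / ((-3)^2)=8 / 135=0.06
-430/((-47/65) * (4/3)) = 41925/94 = 446.01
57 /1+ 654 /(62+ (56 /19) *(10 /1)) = 64.15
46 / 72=0.64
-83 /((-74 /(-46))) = -1909 /37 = -51.59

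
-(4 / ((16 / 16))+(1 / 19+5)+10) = -362 / 19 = -19.05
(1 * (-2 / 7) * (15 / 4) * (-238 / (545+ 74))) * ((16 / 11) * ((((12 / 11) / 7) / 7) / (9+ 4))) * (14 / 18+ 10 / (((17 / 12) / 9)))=3148480 / 47710663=0.07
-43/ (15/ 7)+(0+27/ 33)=-3176/ 165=-19.25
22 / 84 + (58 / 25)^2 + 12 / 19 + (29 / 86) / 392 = 7538306701 / 1200990000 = 6.28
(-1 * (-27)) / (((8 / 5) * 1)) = 135 / 8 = 16.88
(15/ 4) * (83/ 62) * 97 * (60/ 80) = 362295/ 992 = 365.22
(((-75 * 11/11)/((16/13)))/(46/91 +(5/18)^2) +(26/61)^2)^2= 712641802867209220681/65378519550679696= 10900.24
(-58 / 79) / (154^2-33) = -58 / 1870957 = -0.00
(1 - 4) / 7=-3 / 7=-0.43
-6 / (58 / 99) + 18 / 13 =-3339 / 377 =-8.86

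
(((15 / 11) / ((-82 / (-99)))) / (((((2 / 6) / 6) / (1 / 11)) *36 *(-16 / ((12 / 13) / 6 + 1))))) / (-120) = 135 / 3001856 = 0.00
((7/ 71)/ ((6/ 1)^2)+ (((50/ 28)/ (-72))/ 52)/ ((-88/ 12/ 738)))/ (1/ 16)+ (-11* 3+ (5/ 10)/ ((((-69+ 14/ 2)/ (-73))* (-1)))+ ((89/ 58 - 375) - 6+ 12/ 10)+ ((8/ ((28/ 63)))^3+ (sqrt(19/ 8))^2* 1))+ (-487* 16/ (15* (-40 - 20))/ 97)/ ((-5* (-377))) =100835010553665781/ 18592813239000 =5423.33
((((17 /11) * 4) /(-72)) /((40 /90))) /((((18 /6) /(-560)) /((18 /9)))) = 2380 /33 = 72.12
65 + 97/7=552/7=78.86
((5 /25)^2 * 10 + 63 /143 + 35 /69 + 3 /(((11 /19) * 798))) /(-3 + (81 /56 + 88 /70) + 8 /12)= 3741604 /1022879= 3.66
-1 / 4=-0.25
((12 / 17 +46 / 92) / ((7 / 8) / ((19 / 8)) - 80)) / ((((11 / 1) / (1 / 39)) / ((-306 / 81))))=779 / 5841693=0.00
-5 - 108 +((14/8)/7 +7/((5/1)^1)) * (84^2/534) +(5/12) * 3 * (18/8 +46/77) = -48046931/548240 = -87.64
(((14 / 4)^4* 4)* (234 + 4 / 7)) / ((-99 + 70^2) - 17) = 29.43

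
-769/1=-769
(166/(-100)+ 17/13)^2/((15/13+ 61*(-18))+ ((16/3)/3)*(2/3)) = -1415907/12498752500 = -0.00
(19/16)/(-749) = -19/11984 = -0.00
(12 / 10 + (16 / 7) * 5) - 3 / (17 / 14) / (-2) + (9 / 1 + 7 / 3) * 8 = 186587 / 1785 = 104.53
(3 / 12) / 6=1 / 24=0.04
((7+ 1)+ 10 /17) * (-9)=-1314 /17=-77.29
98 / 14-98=-91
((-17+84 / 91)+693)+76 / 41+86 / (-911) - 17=321288459 / 485563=661.68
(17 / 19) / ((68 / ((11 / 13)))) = 0.01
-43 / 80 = -0.54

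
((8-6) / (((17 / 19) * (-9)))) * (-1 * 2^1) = 76 / 153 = 0.50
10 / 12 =5 / 6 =0.83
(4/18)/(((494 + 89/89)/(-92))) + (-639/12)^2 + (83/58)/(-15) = 5861165371/2067120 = 2835.43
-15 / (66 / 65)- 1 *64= -1733 / 22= -78.77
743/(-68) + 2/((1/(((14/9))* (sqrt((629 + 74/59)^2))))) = 1949.86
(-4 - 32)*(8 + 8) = -576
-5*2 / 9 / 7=-10 / 63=-0.16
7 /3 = 2.33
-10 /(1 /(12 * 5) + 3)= -600 /181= -3.31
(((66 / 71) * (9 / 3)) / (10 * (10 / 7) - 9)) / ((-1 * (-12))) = 231 / 5254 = 0.04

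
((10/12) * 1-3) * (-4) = 26/3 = 8.67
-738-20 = -758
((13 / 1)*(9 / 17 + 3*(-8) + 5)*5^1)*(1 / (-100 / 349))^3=86759948509 / 1700000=51035.26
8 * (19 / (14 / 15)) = 1140 / 7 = 162.86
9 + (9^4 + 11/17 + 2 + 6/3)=111769/17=6574.65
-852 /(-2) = 426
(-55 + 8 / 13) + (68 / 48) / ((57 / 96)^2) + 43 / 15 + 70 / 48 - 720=-431403733 / 563160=-766.04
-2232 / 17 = -131.29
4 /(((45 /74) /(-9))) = -296 /5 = -59.20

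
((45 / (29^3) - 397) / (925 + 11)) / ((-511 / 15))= 0.01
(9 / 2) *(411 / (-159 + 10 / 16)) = -14796 / 1267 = -11.68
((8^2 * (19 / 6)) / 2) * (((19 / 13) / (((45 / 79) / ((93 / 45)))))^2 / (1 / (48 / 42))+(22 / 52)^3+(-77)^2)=12698245611929726 / 21021170625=604069.39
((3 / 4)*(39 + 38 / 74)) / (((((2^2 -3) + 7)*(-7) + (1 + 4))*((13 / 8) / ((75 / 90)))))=-430 / 1443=-0.30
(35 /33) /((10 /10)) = 35 /33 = 1.06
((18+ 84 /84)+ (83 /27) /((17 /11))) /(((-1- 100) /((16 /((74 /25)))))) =-1926800 /1715283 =-1.12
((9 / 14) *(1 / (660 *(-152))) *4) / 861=-1 / 33590480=-0.00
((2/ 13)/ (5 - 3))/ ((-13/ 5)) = -5/ 169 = -0.03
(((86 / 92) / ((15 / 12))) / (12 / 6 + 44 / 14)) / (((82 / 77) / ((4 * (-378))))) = -206.45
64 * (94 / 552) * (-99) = -24816 / 23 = -1078.96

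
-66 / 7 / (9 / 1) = -22 / 21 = -1.05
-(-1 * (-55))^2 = -3025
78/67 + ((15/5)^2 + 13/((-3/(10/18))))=14032/1809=7.76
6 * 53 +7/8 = 2551/8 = 318.88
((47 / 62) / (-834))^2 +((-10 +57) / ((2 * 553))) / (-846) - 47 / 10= -3860739771783 / 821425359440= -4.70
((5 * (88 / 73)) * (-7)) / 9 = -4.69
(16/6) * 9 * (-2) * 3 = -144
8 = 8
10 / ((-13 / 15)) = -150 / 13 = -11.54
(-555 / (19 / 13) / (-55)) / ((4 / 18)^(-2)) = 0.34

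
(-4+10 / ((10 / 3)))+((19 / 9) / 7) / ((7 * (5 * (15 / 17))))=-32752 / 33075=-0.99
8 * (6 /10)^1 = 24 /5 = 4.80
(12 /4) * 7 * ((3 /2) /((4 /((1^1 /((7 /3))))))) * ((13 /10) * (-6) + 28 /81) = -25.16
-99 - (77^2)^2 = -35153140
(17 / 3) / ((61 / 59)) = 1003 / 183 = 5.48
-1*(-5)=5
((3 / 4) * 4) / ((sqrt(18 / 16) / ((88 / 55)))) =4.53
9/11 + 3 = 42/11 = 3.82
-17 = -17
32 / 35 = 0.91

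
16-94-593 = -671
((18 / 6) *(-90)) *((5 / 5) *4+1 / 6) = -1125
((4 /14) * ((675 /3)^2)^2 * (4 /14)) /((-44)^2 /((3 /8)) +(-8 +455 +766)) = 30754687500 /937223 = 32814.70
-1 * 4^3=-64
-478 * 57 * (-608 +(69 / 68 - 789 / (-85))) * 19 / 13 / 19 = 2768452437 / 2210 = 1252693.41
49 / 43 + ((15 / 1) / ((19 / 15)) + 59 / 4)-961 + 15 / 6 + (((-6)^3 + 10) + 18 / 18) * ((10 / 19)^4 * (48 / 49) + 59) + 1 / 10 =-71618037843311 / 5491726940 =-13041.08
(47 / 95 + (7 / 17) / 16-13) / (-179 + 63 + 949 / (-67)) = 21605557 / 225350640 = 0.10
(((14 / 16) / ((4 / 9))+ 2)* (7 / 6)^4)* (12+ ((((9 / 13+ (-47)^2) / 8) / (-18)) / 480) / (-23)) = 37815717973061 / 428548423680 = 88.24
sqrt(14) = 3.74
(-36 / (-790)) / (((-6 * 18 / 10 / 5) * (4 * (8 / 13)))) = -65 / 7584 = -0.01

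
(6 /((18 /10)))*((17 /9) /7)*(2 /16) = 0.11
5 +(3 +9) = 17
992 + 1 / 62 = 992.02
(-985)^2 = 970225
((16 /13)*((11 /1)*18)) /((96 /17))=561 /13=43.15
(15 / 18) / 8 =5 / 48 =0.10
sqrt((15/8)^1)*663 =907.85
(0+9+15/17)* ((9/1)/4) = 378/17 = 22.24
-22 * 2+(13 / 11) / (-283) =-136985 / 3113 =-44.00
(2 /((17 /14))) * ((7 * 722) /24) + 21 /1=18760 /51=367.84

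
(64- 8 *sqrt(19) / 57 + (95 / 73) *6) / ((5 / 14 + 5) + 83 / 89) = 6531532 / 572101- 9968 *sqrt(19) / 446709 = 11.32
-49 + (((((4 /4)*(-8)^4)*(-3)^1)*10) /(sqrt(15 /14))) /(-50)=2325.27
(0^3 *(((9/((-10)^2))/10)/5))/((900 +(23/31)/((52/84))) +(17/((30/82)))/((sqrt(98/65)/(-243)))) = 0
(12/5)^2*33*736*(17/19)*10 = 118914048/95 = 1251726.82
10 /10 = 1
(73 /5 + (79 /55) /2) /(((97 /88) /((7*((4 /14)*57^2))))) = 90302.10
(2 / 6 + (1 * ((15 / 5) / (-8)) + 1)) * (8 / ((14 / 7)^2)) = 23 / 12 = 1.92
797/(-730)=-797/730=-1.09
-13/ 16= -0.81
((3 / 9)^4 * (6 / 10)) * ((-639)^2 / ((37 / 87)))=1315701 / 185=7111.90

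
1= 1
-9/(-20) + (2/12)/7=199/420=0.47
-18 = -18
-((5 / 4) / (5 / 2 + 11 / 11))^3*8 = -125 / 343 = -0.36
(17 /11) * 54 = 918 /11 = 83.45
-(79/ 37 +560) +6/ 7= -145371/ 259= -561.28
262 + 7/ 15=3937/ 15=262.47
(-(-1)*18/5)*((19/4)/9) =19/10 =1.90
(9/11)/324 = 1/396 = 0.00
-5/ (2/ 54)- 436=-571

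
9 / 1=9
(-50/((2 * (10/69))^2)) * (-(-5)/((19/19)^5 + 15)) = -185.98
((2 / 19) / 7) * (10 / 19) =20 / 2527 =0.01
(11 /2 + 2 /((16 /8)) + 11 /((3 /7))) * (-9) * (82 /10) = -23739 /10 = -2373.90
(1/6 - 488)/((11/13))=-38051/66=-576.53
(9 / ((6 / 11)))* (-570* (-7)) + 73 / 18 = 1185103 / 18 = 65839.06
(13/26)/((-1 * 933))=-1/1866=-0.00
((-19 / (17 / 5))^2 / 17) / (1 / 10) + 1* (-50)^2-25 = 12249925 / 4913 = 2493.37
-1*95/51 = -95/51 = -1.86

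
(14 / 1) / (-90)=-7 / 45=-0.16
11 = 11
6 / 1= 6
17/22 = 0.77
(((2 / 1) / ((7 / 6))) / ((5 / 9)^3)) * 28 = 34992 / 125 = 279.94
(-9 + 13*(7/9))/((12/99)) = 55/6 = 9.17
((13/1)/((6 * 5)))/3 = 13/90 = 0.14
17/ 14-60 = -823/ 14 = -58.79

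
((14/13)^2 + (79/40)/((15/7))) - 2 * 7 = -1208543/101400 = -11.92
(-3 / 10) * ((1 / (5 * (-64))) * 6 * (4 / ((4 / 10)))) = 9 / 160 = 0.06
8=8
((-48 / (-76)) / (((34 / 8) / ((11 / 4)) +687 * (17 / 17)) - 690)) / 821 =-33 / 62396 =-0.00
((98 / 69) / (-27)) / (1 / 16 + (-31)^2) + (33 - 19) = 401061346 / 28647351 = 14.00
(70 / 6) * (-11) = -128.33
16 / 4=4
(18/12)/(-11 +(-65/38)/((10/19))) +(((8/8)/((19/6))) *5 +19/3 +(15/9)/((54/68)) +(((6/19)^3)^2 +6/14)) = 275695507820/26675014527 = 10.34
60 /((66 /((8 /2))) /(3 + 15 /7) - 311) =-1440 /7387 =-0.19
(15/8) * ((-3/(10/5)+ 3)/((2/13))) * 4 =585/8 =73.12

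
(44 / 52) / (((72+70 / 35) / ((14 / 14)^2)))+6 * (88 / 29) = 508255 / 27898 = 18.22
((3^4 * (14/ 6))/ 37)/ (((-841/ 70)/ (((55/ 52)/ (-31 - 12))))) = 363825/ 34788806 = 0.01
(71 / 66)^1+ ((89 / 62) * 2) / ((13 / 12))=99101 / 26598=3.73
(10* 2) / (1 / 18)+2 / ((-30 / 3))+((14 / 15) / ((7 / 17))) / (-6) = 16174 / 45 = 359.42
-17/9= -1.89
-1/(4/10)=-5/2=-2.50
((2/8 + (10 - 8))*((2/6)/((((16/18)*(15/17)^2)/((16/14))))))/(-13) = -867/9100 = -0.10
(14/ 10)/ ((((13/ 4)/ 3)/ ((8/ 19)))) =0.54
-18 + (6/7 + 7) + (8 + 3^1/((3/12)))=69/7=9.86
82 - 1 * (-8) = 90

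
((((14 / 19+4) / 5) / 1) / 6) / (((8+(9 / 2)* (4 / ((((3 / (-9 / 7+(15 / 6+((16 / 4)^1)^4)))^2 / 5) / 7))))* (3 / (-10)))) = -140 / 1231886223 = -0.00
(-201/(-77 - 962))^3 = 8120601/1121622319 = 0.01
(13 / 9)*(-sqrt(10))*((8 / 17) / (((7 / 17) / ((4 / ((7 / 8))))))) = -3328*sqrt(10) / 441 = -23.86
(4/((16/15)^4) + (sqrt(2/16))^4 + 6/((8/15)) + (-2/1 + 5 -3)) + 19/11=2898507/180224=16.08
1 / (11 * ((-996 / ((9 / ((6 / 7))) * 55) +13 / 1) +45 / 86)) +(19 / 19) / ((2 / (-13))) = -5072443 / 781302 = -6.49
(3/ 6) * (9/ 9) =1/ 2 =0.50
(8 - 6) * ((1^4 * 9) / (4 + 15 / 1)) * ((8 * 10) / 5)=288 / 19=15.16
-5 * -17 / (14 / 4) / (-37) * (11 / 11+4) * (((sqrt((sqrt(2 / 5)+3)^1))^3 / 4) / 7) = -17 * sqrt(5) * (sqrt(10)+15)^(3 / 2) / 3626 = -0.81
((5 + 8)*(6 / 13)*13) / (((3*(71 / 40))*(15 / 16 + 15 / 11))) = 36608 / 5751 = 6.37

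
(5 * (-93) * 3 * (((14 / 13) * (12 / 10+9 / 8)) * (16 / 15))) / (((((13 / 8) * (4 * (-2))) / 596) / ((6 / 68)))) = 216501768 / 14365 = 15071.48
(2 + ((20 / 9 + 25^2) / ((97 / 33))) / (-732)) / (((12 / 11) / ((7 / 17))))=28022533 / 43454448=0.64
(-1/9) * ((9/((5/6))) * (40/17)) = -48/17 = -2.82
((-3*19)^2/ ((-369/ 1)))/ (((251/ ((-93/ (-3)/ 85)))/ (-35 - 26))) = 682651/ 874735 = 0.78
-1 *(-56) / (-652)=-14 / 163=-0.09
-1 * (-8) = 8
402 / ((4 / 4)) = 402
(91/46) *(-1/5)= -91/230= -0.40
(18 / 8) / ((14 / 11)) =99 / 56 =1.77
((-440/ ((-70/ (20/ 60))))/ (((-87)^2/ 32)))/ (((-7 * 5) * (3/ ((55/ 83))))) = -15488/ 277048107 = -0.00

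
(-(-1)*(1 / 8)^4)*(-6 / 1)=-3 / 2048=-0.00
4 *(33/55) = 12/5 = 2.40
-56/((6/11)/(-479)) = 147532/3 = 49177.33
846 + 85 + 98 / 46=21462 / 23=933.13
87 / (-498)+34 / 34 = 137 / 166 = 0.83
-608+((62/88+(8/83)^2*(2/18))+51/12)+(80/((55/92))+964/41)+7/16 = -445.28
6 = 6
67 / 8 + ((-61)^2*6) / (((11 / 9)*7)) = 1612631 / 616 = 2617.91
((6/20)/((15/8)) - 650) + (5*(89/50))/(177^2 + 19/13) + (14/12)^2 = -118855233823/183283200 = -648.48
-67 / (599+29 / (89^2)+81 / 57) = -10083433 / 90363319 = -0.11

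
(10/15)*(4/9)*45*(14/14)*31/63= 1240/189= 6.56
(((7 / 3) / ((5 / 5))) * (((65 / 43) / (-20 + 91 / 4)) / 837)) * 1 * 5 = 0.01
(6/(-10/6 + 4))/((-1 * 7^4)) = -18/16807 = -0.00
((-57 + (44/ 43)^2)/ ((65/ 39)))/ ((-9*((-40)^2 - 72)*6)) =103457/ 254274480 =0.00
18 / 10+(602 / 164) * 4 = 3379 / 205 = 16.48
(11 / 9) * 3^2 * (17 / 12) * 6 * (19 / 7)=3553 / 14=253.79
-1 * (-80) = 80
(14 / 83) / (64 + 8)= 7 / 2988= 0.00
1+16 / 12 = 7 / 3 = 2.33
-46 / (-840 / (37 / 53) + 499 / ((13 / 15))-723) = 11063 / 324789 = 0.03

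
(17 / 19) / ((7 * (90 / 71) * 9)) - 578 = -62266733 / 107730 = -577.99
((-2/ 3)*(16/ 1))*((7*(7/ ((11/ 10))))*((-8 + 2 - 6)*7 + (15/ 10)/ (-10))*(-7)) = -279888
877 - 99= 778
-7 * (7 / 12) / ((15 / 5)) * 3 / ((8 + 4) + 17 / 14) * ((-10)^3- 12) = 173558 / 555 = 312.72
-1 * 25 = -25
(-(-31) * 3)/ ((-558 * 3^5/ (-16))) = 0.01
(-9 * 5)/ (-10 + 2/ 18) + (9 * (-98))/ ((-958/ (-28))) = -904977/ 42631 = -21.23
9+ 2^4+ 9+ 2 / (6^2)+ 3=667 / 18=37.06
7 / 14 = 1 / 2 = 0.50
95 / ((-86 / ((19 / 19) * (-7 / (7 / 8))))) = 380 / 43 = 8.84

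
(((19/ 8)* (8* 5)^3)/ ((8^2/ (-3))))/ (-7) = 7125/ 7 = 1017.86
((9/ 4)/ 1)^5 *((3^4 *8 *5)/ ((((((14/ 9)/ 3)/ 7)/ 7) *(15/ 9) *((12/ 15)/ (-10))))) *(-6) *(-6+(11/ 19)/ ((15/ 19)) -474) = -97480806339735/ 256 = -380784399764.59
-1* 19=-19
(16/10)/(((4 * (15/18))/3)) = 36/25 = 1.44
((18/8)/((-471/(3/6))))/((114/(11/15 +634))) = -9521/715920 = -0.01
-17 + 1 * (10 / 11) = -177 / 11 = -16.09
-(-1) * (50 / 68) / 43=25 / 1462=0.02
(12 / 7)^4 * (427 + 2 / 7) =62021376 / 16807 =3690.21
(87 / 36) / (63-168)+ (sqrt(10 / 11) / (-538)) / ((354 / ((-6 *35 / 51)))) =-29 / 1260+ 35 *sqrt(110) / 17807262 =-0.02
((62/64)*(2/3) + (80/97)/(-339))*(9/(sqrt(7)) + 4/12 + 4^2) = 1015533*sqrt(7)/1227632 + 5529013/526128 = 12.70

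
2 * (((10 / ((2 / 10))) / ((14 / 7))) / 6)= 25 / 3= 8.33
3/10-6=-57/10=-5.70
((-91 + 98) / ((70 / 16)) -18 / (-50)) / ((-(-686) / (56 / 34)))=2 / 425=0.00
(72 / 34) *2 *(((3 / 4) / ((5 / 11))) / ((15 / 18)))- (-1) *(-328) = -135836 / 425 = -319.61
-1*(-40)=40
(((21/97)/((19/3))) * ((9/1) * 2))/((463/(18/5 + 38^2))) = 8207892/4266545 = 1.92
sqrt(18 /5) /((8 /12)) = 9 * sqrt(10) /10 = 2.85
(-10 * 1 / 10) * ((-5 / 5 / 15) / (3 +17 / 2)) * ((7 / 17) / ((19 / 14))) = 196 / 111435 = 0.00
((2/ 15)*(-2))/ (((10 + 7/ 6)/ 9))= -72/ 335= -0.21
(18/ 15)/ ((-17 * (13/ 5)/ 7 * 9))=-14/ 663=-0.02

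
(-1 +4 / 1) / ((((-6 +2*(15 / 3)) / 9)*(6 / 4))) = 9 / 2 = 4.50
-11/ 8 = -1.38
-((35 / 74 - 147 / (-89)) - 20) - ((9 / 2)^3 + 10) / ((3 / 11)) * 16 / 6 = -57549271 / 59274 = -970.90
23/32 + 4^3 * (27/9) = 6167/32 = 192.72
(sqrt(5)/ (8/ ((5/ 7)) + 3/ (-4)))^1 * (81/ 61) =1620 * sqrt(5)/ 12749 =0.28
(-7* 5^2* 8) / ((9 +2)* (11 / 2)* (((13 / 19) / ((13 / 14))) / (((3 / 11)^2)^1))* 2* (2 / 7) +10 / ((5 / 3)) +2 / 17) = -1017450 / 253343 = -4.02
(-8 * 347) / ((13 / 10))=-27760 / 13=-2135.38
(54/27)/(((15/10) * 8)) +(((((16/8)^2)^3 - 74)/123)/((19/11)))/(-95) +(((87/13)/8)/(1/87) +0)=336858247/4617912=72.95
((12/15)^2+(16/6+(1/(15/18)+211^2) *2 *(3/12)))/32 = 3339661/4800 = 695.76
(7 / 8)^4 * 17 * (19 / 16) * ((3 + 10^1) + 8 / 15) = 157431169 / 983040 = 160.15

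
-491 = -491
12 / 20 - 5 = -22 / 5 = -4.40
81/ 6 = 13.50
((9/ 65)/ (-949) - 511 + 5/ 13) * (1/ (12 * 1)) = -31497319/ 740220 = -42.55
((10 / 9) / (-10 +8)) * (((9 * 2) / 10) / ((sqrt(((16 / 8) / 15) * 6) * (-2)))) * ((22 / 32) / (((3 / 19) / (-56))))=-136.31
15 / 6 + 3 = 11 / 2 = 5.50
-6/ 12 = -1/ 2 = -0.50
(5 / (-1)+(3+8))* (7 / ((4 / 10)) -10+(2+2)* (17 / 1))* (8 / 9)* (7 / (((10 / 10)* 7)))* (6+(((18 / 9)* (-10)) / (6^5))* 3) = 2412.89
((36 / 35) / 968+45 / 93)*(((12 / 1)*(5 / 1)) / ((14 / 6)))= 2291922 / 183799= 12.47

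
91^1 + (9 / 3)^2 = 100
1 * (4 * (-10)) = -40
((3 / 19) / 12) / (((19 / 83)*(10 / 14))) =581 / 7220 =0.08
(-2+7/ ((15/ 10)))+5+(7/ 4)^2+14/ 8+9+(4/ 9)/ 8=3101/ 144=21.53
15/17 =0.88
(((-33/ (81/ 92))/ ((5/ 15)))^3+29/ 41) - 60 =-42495555047/ 29889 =-1421779.08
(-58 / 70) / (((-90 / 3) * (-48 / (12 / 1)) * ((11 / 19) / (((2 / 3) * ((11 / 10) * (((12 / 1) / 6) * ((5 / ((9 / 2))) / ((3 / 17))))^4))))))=-7363211360 / 33480783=-219.92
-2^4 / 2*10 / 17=-80 / 17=-4.71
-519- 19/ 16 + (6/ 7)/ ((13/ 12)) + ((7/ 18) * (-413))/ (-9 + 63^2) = -210582296/ 405405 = -519.44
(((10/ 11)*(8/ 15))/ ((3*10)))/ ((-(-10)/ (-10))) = -8/ 495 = -0.02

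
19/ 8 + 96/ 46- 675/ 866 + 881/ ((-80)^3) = 18768378121/ 5099008000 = 3.68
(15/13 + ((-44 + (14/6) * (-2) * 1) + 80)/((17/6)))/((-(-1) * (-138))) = -2699/30498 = -0.09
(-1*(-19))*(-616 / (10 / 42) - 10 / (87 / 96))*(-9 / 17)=64423224 / 2465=26135.18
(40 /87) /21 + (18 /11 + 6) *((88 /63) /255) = 9896 /155295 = 0.06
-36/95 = -0.38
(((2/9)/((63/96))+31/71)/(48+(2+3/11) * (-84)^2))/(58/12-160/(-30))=0.00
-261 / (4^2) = -261 / 16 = -16.31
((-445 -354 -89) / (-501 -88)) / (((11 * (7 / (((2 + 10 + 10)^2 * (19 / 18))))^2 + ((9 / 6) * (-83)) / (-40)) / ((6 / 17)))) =3593061120 / 21031101251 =0.17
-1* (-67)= 67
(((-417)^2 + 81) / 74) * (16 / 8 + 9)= 956835 / 37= 25860.41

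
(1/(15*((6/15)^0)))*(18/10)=0.12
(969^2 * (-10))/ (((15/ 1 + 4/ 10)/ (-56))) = 375584400/ 11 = 34144036.36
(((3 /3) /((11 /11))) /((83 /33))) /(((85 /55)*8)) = 363 /11288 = 0.03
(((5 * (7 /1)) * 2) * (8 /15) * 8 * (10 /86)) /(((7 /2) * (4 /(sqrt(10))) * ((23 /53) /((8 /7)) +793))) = 135680 * sqrt(10) /43394697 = 0.01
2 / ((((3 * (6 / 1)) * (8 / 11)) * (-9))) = -11 / 648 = -0.02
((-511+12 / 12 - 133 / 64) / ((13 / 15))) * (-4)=37815 / 16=2363.44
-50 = -50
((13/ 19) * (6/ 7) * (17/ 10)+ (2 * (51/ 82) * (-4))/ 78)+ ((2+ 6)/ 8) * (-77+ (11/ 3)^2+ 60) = -8365319/ 3190005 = -2.62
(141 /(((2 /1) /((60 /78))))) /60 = 47 /52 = 0.90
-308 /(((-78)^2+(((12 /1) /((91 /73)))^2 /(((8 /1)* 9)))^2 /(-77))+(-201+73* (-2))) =-1626323775076 /30292806853825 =-0.05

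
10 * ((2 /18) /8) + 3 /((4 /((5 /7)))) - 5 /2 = -115 /63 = -1.83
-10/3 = -3.33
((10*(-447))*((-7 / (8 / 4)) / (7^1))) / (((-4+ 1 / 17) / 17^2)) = -10980555 / 67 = -163888.88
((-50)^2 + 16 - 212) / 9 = 256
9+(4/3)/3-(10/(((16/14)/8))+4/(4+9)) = -7121/117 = -60.86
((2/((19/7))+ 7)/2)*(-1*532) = -2058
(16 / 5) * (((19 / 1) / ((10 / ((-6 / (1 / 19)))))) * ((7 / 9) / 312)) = -5054 / 2925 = -1.73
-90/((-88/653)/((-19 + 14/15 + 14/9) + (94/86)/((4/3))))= -7209773/688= -10479.32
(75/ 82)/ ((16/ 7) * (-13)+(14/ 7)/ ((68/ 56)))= -1785/ 54776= -0.03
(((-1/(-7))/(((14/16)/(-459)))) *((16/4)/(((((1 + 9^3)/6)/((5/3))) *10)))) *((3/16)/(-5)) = 1377/89425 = 0.02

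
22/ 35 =0.63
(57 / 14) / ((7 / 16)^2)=7296 / 343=21.27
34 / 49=0.69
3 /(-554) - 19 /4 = -4.76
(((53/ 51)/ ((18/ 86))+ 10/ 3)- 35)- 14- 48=-40714/ 459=-88.70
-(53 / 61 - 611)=37218 / 61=610.13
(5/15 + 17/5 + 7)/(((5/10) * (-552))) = -7/180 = -0.04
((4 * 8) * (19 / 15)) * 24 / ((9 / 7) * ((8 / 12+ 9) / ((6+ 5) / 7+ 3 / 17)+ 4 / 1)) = 79.39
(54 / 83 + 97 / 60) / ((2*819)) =1613 / 1165320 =0.00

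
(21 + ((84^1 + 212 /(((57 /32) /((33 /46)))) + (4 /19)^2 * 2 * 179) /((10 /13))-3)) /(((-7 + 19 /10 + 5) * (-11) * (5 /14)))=300862128 /456665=658.82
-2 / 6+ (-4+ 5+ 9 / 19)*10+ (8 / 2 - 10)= 479 / 57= 8.40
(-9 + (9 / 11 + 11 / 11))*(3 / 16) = -1.35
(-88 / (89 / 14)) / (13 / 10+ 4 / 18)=-110880 / 12193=-9.09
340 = 340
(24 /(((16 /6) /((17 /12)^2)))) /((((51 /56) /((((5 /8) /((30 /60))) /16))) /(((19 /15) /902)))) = 2261 /1039104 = 0.00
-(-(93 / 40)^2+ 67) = -98551 / 1600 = -61.59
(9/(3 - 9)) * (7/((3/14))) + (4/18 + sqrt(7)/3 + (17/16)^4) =-28018615/589824 + sqrt(7)/3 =-46.62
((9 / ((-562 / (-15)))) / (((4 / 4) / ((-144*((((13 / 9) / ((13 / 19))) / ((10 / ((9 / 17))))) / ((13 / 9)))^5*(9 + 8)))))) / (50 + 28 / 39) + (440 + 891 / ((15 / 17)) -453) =3304073698800731314621 / 3314680783897145000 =996.80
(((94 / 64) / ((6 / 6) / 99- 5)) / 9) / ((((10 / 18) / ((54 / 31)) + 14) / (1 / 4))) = -125631 / 220015744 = -0.00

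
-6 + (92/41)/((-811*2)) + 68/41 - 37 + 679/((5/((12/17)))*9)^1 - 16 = -395900569/8479005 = -46.69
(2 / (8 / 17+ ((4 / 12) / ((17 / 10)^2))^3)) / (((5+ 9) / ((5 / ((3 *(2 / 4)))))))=1086190605 / 1076911892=1.01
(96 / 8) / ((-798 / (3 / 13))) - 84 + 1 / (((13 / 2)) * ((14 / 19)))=-83.79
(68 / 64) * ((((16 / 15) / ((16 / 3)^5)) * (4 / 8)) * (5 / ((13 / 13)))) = 1377 / 2097152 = 0.00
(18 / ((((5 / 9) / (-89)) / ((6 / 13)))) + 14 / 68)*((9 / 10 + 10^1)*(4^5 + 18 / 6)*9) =-227910376683 / 1700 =-134064927.46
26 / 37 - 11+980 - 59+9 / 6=67503 / 74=912.20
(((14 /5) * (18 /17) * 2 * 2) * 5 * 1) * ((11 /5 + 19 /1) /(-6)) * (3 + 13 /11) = -819168 /935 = -876.12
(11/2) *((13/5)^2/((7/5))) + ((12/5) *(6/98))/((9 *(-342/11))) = 2225179/83790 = 26.56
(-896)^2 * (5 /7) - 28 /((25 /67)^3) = 8951578636 /15625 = 572901.03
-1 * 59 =-59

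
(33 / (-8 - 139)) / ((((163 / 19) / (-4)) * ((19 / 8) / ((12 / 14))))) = 2112 / 55909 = 0.04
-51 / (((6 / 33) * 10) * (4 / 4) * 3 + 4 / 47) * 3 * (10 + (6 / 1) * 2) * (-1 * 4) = 870111 / 358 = 2430.48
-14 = -14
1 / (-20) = -1 / 20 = -0.05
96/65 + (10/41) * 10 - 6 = -5554/2665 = -2.08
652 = 652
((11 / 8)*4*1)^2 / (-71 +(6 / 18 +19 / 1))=-0.59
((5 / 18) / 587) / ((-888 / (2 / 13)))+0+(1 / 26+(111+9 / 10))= 34133927879 / 304934760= 111.94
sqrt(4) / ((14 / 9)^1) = 9 / 7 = 1.29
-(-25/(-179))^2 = -625/32041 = -0.02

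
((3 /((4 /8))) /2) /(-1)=-3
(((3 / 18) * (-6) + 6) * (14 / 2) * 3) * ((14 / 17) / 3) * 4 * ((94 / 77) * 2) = 52640 / 187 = 281.50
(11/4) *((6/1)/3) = 11/2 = 5.50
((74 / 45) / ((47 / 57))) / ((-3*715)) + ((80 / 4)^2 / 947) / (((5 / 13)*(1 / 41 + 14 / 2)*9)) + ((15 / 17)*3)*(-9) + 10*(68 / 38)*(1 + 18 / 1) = 138560661945383 / 438215584950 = 316.19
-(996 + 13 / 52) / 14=-3985 / 56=-71.16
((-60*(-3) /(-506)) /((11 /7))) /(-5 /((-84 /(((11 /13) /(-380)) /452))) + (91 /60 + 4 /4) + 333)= -118164009600 /175134607831271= -0.00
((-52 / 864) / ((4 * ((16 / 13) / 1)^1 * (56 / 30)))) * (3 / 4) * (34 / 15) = -2873 / 258048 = -0.01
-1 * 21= -21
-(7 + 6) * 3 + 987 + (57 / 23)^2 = 504741 / 529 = 954.14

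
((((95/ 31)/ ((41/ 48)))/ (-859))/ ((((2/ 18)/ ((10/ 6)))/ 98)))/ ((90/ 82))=-148960/ 26629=-5.59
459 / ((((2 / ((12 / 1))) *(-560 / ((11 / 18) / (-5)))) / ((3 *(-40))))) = -5049 / 70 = -72.13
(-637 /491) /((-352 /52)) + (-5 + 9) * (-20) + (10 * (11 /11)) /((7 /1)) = -23706433 /302456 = -78.38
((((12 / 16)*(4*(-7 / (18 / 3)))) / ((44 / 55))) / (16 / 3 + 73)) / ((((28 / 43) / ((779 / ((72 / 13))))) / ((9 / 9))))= -435461 / 36096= -12.06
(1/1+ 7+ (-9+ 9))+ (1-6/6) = 8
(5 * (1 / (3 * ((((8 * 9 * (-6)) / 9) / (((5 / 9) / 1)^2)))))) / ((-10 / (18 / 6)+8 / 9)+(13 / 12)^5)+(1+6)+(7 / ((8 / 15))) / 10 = 94676237 / 11374224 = 8.32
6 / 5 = 1.20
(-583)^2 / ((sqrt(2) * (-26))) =-339889 * sqrt(2) / 52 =-9243.76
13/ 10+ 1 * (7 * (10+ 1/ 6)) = 1087/ 15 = 72.47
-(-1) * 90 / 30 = 3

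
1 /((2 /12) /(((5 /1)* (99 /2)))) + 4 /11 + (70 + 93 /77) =10896 /7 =1556.57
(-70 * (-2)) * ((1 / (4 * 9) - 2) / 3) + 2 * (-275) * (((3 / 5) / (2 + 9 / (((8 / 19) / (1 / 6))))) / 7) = -1690715 / 16821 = -100.51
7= 7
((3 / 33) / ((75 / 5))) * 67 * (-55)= -67 / 3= -22.33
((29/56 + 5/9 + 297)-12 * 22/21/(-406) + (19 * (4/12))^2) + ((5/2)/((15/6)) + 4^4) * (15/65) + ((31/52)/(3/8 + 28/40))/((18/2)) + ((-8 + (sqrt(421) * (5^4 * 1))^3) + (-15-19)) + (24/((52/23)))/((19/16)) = 30470167447/83588904 + 102783203125 * sqrt(421) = 2108935006852.71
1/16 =0.06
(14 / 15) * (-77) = -1078 / 15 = -71.87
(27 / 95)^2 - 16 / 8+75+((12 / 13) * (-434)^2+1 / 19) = 173940.21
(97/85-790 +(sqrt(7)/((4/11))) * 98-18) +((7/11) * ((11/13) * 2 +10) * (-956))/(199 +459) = -467122103/571285 +539 * sqrt(7)/2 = -104.64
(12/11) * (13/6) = 26/11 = 2.36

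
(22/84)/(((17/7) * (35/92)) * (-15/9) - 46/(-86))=-0.26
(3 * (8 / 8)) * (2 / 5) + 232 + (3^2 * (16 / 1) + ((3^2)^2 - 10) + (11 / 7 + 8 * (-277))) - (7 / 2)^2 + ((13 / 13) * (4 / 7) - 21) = -251847 / 140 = -1798.91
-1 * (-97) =97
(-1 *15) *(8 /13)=-120 /13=-9.23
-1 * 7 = -7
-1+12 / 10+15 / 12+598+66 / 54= 108121 / 180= 600.67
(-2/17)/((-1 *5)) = 2/85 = 0.02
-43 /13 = -3.31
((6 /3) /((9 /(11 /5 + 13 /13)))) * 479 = 15328 /45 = 340.62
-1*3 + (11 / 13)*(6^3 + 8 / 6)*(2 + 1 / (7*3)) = 305939 / 819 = 373.55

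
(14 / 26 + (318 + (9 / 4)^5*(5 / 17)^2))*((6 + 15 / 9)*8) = 28627223723 / 1442688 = 19842.98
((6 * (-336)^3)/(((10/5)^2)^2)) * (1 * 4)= -56899584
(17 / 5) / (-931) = -17 / 4655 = -0.00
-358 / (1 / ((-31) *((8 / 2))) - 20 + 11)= 39.74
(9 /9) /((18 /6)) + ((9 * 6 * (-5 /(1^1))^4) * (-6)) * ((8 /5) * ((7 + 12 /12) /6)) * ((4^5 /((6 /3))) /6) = -110591999 /3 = -36863999.67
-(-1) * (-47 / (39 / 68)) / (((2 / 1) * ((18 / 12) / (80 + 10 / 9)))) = -2333080 / 1053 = -2215.65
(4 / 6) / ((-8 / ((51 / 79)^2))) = -867 / 24964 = -0.03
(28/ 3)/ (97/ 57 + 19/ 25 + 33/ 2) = 26600/ 54041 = 0.49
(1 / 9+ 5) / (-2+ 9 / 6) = -92 / 9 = -10.22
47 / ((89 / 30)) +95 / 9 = 21145 / 801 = 26.40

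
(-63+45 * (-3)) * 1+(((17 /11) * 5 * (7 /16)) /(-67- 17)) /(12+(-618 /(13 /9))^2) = -198.00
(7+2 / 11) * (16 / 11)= 1264 / 121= 10.45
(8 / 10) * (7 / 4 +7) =7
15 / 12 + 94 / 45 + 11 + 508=94021 / 180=522.34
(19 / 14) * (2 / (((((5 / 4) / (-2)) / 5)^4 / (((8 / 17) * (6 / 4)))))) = 933888 / 119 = 7847.80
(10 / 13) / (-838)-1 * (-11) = 59912 / 5447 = 11.00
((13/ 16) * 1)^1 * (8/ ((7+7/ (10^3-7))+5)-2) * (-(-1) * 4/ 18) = -103363/ 429228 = -0.24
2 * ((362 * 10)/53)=7240/53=136.60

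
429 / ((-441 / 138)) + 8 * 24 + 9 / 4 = 11761 / 196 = 60.01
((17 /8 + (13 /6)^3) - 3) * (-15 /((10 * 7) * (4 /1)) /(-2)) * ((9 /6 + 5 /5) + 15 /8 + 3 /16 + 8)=16817 /5376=3.13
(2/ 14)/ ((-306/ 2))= -1/ 1071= -0.00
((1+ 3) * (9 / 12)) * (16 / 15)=16 / 5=3.20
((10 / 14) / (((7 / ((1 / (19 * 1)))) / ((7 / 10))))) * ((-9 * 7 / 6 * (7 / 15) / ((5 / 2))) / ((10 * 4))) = -7 / 38000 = -0.00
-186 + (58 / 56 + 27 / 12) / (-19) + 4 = -182.17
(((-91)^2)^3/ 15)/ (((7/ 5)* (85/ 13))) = 1054614325219/ 255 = 4135742451.84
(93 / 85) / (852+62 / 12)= 558 / 437155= 0.00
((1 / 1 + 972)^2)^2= 896295799441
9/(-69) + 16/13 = 329/299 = 1.10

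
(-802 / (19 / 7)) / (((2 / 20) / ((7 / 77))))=-56140 / 209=-268.61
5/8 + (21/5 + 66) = 70.82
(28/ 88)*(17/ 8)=119/ 176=0.68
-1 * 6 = -6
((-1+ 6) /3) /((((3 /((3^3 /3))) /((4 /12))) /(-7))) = -35 /3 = -11.67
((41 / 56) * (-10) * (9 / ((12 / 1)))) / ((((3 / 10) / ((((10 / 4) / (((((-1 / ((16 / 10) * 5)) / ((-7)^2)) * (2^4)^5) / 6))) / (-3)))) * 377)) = -35875 / 395313152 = -0.00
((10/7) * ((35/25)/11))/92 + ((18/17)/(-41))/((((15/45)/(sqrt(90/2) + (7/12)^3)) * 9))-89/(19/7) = -31639549393/964937952-18 * sqrt(5)/697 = -32.85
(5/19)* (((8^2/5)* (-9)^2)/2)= 2592/19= 136.42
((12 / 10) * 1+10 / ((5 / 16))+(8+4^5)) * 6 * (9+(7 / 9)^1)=937376 / 15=62491.73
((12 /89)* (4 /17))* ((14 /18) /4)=28 /4539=0.01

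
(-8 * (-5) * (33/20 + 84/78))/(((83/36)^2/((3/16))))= 344574/89557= 3.85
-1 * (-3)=3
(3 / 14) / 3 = 1 / 14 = 0.07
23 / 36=0.64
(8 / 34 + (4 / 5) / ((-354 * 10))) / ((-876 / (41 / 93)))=-0.00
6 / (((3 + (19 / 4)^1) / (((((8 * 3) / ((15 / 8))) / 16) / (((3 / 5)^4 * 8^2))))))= 125 / 1674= 0.07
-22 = -22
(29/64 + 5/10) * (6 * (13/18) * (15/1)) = 3965/64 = 61.95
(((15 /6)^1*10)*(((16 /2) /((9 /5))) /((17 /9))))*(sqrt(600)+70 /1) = 10000*sqrt(6) /17+70000 /17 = 5558.52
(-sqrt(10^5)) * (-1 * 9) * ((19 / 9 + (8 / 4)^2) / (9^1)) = 5500 * sqrt(10) / 9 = 1932.50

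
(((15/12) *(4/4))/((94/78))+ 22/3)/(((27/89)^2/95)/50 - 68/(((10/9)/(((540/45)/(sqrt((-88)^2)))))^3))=-472841595924500/7099471048077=-66.60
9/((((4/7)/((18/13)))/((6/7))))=243/13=18.69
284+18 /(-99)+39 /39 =3133 /11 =284.82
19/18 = 1.06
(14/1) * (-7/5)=-19.60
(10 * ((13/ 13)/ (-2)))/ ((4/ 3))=-15/ 4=-3.75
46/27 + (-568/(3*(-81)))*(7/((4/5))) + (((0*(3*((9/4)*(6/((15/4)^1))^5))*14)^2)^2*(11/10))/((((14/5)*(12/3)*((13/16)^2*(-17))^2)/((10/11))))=5384/243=22.16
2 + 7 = 9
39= 39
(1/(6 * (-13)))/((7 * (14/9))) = -3/2548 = -0.00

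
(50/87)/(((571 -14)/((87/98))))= 25/27293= 0.00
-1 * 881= -881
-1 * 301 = -301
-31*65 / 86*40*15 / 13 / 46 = -23250 / 989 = -23.51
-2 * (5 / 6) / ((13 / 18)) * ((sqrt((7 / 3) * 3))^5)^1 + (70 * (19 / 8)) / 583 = -298.89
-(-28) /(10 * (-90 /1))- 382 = -85957 /225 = -382.03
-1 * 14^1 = -14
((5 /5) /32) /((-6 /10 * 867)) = -5 /83232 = -0.00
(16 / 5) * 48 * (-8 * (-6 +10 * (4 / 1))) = -208896 / 5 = -41779.20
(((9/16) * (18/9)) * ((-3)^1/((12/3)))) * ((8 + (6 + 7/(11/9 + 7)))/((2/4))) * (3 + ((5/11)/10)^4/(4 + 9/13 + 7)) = -3169692085077/42158583808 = -75.18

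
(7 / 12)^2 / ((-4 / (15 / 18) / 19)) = -1.35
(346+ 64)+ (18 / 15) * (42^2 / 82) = 89342 / 205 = 435.81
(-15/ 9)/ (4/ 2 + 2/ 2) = -5/ 9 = -0.56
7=7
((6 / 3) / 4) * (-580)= -290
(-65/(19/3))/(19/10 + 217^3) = -1950/1941479831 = -0.00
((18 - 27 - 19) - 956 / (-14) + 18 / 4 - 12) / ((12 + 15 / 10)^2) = 34 / 189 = 0.18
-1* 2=-2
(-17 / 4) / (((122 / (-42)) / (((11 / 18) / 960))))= 1309 / 1405440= 0.00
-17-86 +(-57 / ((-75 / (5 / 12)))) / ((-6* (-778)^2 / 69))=-7481310677 / 72634080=-103.00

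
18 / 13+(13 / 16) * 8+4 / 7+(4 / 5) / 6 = 23449 / 2730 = 8.59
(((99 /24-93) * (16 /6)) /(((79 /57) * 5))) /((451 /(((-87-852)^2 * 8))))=-1206194328 /2255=-534897.71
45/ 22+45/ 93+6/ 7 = 16167/ 4774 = 3.39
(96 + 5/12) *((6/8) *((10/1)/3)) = 5785/24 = 241.04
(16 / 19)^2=256 / 361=0.71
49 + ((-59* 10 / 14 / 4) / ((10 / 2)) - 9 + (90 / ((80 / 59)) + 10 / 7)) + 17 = 122.70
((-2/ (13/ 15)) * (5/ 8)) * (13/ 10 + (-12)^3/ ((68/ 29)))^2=-46919260443/ 60112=-780530.68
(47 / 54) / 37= 47 / 1998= 0.02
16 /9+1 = 25 /9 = 2.78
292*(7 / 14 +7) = 2190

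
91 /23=3.96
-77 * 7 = -539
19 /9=2.11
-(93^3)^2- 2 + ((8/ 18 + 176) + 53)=-5822911648994/ 9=-646990183221.56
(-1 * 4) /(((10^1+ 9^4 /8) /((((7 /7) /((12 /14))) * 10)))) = -1120 /19923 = -0.06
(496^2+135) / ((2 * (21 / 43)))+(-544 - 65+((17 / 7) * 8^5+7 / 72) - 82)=23824819 / 72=330900.26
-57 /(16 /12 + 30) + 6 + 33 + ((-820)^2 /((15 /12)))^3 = 14631233082294275495 /94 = 155651415769088037.18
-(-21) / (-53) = -21 / 53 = -0.40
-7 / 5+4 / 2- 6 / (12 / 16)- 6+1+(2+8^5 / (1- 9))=-20532 / 5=-4106.40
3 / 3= 1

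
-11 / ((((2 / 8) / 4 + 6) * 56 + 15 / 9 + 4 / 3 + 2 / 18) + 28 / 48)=-396 / 12355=-0.03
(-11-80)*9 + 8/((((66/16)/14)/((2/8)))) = -26803/33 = -812.21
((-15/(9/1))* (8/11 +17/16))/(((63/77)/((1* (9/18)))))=-175/96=-1.82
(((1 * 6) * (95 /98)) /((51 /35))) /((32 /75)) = 35625 /3808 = 9.36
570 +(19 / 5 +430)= 5019 / 5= 1003.80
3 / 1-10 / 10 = 2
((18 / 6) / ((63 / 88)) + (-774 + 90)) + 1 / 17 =-679.75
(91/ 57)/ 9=91/ 513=0.18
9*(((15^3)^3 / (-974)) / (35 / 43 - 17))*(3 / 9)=1653064453125 / 225968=7315480.30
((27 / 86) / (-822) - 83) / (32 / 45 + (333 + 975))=-88011945 / 1387731088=-0.06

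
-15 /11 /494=-15 /5434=-0.00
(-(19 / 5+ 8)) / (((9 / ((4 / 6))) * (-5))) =118 / 675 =0.17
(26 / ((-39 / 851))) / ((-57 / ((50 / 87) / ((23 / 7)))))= 25900 / 14877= 1.74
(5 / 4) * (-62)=-155 / 2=-77.50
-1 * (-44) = 44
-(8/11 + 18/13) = -302/143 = -2.11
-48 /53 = -0.91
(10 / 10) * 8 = 8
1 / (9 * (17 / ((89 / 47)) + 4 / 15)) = 445 / 37023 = 0.01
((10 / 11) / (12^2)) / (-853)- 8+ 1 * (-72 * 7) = -345894917 / 675576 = -512.00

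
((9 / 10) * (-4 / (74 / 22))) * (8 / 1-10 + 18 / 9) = 0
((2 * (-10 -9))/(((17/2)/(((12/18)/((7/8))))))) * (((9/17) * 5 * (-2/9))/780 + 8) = -6449056/236691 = -27.25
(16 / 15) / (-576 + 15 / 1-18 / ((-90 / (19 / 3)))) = -0.00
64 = 64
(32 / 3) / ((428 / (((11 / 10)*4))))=176 / 1605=0.11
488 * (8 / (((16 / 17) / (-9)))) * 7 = -261324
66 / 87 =22 / 29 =0.76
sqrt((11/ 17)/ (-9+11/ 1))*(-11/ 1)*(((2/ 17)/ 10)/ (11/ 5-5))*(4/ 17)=0.01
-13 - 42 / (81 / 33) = -271 / 9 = -30.11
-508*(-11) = 5588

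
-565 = -565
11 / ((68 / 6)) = 33 / 34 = 0.97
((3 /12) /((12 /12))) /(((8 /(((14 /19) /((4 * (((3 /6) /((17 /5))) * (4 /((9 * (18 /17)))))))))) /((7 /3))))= 1323 /6080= 0.22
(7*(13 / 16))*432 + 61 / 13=32002 / 13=2461.69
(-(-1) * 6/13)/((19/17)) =102/247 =0.41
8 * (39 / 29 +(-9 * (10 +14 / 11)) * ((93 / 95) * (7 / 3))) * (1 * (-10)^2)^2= -111715728000 / 6061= -18431897.05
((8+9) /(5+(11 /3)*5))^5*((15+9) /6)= 345025251 /420175000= 0.82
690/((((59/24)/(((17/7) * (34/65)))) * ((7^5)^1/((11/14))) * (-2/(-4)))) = 21057696/631657481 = 0.03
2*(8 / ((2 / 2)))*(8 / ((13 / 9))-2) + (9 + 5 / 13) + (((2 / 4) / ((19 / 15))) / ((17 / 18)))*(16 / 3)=22038 / 323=68.23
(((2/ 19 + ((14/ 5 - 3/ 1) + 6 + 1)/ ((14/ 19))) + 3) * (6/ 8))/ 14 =12303/ 18620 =0.66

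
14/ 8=7/ 4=1.75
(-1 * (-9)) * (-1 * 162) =-1458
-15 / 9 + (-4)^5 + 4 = -3065 / 3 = -1021.67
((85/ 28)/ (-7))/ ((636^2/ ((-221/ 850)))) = 221/ 792812160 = 0.00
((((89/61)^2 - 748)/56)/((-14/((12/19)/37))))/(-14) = -438219/377785688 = -0.00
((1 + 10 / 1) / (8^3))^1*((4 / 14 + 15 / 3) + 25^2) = 12133 / 896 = 13.54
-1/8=-0.12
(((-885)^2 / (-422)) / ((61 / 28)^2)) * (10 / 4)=-767560500 / 785131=-977.62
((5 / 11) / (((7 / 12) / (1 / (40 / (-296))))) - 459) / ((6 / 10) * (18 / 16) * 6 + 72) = -6.11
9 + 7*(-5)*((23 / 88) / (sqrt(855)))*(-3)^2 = 9 - 483*sqrt(95) / 1672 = 6.18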